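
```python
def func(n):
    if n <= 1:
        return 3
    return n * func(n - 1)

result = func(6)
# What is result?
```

func(6) = 6 * 5 * 4 * 3 * 2 * 3 = 2160

Answer: 2160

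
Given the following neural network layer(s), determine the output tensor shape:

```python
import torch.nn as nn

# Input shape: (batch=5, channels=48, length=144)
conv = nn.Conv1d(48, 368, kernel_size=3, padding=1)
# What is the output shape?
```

Input: (5, 48, 144) -> Output: (5, 368, 144)

Answer: (5, 368, 144)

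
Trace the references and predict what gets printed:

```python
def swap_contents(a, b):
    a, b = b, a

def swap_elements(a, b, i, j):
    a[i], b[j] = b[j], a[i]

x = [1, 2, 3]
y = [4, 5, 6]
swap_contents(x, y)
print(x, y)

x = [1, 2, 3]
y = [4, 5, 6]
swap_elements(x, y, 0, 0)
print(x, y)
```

Key concept: parameter rebinding vs mutation.
Step by step:
`x = [1, 2, 3]` → x = [1, 2, 3]
`y = [4, 5, 6]` → y = [4, 5, 6]
`swap_contents(x, y)` → no visible change to tracked variables
`print(x, y)` → prints [1, 2, 3] [4, 5, 6]
`x = [1, 2, 3]` → x = [1, 2, 3]
`y = [4, 5, 6]` → y = [4, 5, 6]
`swap_elements(x, y, 0, 0)` → x = [4, 2, 3]; y = [1, 5, 6]
`print(x, y)` → prints [4, 2, 3] [1, 5, 6]

Answer:
[1, 2, 3] [4, 5, 6]
[4, 2, 3] [1, 5, 6]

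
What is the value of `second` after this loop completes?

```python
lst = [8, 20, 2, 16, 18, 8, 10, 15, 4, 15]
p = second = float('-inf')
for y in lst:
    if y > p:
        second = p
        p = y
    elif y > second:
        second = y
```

Second largest (with repeats) in [8, 20, 2, 16, 18, 8, 10, 15, 4, 15]
`second` takes the values: -inf → 8 → 16 → 18

Answer: 18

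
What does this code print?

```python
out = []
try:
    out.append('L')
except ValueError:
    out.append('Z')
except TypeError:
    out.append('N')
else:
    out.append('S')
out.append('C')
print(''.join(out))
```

Execution trace: 'L' (try body, no exception) → 'S' (else) → 'C' (after the try/except). Output: LSC

Answer: LSC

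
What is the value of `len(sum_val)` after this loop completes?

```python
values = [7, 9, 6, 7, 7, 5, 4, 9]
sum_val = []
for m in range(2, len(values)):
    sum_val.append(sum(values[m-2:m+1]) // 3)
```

Number of 3-element averages
`sum_val` takes the values: [] → [7] → [7, 7] → [7, 7, 6] → [7, 7, 6, 6] → [7, 7, 6, 6, 5] → [7, 7, 6, 6, 5, 6]
So `len(sum_val)` = 6

Answer: 6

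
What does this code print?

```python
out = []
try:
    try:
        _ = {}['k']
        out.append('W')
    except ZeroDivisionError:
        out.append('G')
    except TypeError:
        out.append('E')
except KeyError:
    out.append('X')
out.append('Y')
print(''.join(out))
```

Execution trace: 'X' (outer except KeyError) → 'Y' (after the try/except). Output: XY

Answer: XY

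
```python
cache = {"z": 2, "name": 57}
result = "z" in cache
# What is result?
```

Trace:
`cache = {"z": 2, "name": 57}` → cache = {'z': 2, 'name': 57}
`result = "z" in cache` → result = True
So result = True

Answer: True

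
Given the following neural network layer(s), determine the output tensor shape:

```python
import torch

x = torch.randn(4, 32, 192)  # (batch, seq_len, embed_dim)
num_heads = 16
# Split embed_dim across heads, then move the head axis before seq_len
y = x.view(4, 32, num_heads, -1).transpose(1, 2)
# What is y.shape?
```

Input: (4, 32, 192) -> head_dim = 192 // 16 = 12; after view: (4, 32, 16, 12) -> after transpose(1, 2): (4, 16, 32, 12) -> Output: (4, 16, 32, 12)

Answer: (4, 16, 32, 12)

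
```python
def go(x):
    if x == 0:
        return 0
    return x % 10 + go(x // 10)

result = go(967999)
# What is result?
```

Sum of digits of 967999: 9 + 9 + 9 + 7 + 6 + 9 = 49

Answer: 49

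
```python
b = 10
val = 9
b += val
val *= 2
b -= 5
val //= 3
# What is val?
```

Trace:
`b = 10` → b = 10
`val = 9` → val = 9
`b += val` → b = 19
`val *= 2` → val = 18
`b -= 5` → b = 14
`val //= 3` → val = 6
So val = 6

Answer: 6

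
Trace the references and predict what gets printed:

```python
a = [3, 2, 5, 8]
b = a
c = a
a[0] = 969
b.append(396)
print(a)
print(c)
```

Key concept: multiple aliases.
Step by step:
`a = [3, 2, 5, 8]` → a = [3, 2, 5, 8]
`b = a` → b = [3, 2, 5, 8] (same object as a)
`c = a` → c = [3, 2, 5, 8] (same object as a, b)
`a[0] = 969` → a = [969, 2, 5, 8] (same object as b, c); b = [969, 2, 5, 8] (same object as a, c); c = [969, 2, 5, 8] (same object as a, b)
`b.append(396)` → a = [969, 2, 5, 8, 396] (same object as b, c); b = [969, 2, 5, 8, 396] (same object as a, c); c = [969, 2, 5, 8, 396] (same object as a, b)
`print(a)` → prints [969, 2, 5, 8, 396]
`print(c)` → prints [969, 2, 5, 8, 396]

Answer:
[969, 2, 5, 8, 396]
[969, 2, 5, 8, 396]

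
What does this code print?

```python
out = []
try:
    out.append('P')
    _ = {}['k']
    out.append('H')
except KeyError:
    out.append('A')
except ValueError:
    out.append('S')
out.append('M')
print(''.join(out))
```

Execution trace: 'P' (try body) → 'A' (except KeyError) → 'M' (after the try/except). Output: PAM

Answer: PAM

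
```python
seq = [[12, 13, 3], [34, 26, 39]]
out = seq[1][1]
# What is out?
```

Trace:
`seq = [[12, 13, 3], [34, 26, 39]]` → seq = [[12, 13, 3], [34, 26, 39]]
`out = seq[1][1]` → out = 26
So out = 26

Answer: 26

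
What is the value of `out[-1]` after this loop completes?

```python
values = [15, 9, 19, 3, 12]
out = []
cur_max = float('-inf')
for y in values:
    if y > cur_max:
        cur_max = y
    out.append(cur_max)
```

Running max ends at 19
`out` takes the values: [] → [15] → [15, 15] → [15, 15, 19] → [15, 15, 19, 19] → [15, 15, 19, 19, 19]
So `out[-1]` = 19

Answer: 19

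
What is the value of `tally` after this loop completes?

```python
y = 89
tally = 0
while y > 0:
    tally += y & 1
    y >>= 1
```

Count set bits in 89 (binary: 0b1011001)
`tally` takes the values: 0 → 1 → 2 → 3 → 4

Answer: 4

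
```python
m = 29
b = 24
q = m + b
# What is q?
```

Trace:
`m = 29` → m = 29
`b = 24` → b = 24
`q = m + b` → q = 53
So q = 53

Answer: 53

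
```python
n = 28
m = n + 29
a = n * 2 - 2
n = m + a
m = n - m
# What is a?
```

Trace:
`n = 28` → n = 28
`m = n + 29` → m = 57
`a = n * 2 - 2` → a = 54
`n = m + a` → n = 111
`m = n - m` → m = 54
So a = 54

Answer: 54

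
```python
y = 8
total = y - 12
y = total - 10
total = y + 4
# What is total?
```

Trace:
`y = 8` → y = 8
`total = y - 12` → total = -4
`y = total - 10` → y = -14
`total = y + 4` → total = -10
So total = -10

Answer: -10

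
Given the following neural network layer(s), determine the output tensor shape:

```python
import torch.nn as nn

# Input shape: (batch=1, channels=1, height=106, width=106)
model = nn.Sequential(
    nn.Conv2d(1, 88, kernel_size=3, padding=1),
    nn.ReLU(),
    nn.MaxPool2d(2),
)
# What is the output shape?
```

Input: (1, 1, 106, 106) -> after Conv2d: (1, 88, 106, 106) -> after ReLU: (1, 88, 106, 106) -> Output: (1, 88, 53, 53)

Answer: (1, 88, 53, 53)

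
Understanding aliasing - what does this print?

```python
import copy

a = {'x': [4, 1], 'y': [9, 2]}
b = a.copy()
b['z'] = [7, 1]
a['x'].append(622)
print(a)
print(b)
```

Key concept: shallow copy of dict with mutable values.
Step by step:
`a = {'x': [4, 1], 'y': [9, 2]}` → a = {'x': [4, 1], 'y': [9, 2]}
`b = a.copy()` → b = {'x': [4, 1], 'y': [9, 2]}
`b['z'] = [7, 1]` → b = {'x': [4, 1], 'y': [9, 2], 'z': [7, 1]}
`a['x'].append(622)` → a = {'x': [4, 1, 622], 'y': [9, 2]}; b = {'x': [4, 1, 622], 'y': [9, 2], 'z': [7, 1]}
`print(a)` → prints {'x': [4, 1, 622], 'y': [9, 2]}
`print(b)` → prints {'x': [4, 1, 622], 'y': [9, 2], 'z': [7, 1]}

Answer:
{'x': [4, 1, 622], 'y': [9, 2]}
{'x': [4, 1, 622], 'y': [9, 2], 'z': [7, 1]}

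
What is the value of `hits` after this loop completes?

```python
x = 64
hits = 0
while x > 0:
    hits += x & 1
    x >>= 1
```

Count set bits in 64 (binary: 0b1000000)
`hits` takes the values: 0 → 1

Answer: 1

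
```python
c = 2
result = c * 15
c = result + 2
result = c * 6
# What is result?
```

Trace:
`c = 2` → c = 2
`result = c * 15` → result = 30
`c = result + 2` → c = 32
`result = c * 6` → result = 192
So result = 192

Answer: 192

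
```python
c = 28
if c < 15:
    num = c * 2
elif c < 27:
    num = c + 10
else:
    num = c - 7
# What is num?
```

Trace:
`c = 28` → c = 28
`if c < 15: ...` → c < 15 is False, c < 27 is False, take else branch → num = 21
So num = 21

Answer: 21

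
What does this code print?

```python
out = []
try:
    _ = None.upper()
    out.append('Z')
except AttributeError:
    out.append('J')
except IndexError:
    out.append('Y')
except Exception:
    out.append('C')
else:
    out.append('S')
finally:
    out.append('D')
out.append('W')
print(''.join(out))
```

Execution trace: 'J' (except AttributeError) → 'D' (finally) → 'W' (after the try/except). Output: JDW

Answer: JDW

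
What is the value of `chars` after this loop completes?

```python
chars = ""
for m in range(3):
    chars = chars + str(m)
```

Concatenate digits 0 to 2
`chars` takes the values: "" → "0" → "01" → "012"

Answer: "012"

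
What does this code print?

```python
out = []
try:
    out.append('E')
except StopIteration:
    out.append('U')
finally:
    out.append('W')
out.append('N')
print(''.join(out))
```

Execution trace: 'E' (try body, no exception) → 'W' (finally) → 'N' (after the try/except). Output: EWN

Answer: EWN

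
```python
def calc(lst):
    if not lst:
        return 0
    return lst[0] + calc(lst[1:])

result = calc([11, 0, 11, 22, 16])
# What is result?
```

11 + 0 + 11 + 22 + 16 + 0 = 60

Answer: 60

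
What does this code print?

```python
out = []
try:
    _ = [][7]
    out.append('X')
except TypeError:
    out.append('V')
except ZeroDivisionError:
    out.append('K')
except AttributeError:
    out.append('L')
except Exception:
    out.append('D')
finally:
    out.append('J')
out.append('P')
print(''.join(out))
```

Execution trace: 'D' (except Exception) → 'J' (finally) → 'P' (after the try/except). Output: DJP

Answer: DJP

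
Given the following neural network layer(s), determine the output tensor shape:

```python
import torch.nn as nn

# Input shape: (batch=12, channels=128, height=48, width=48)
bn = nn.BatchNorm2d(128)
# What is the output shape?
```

Input: (12, 128, 48, 48) -> Output: (12, 128, 48, 48)

Answer: (12, 128, 48, 48)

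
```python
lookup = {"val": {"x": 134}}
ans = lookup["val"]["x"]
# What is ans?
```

Trace:
`lookup = {"val": {"x": 134}}` → lookup = {'val': {'x': 134}}
`ans = lookup["val"]["x"]` → ans = 134
So ans = 134

Answer: 134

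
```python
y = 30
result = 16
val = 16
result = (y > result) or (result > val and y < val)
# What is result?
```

Trace:
`y = 30` → y = 30
`result = 16` → result = 16
`val = 16` → val = 16
`result = (y > result) or (result > val and y < val)` → result = True
So result = True

Answer: True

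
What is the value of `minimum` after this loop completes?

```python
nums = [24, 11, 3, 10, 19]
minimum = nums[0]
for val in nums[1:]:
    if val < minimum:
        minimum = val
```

Minimum of [24, 11, 3, 10, 19]
`minimum` takes the values: 24 → 11 → 3

Answer: 3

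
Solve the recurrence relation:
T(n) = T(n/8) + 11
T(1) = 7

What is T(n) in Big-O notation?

Each step divides n by 8 and adds 11. After log_8(n) steps we reach T(1)=7. So T(n) = 11·log_8(n) + 7 = O(log n).

Answer: O(log n)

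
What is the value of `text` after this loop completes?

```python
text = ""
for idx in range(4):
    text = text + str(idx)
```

Concatenate digits 0 to 3
`text` takes the values: "" → "0" → "01" → "012" → "0123"

Answer: "0123"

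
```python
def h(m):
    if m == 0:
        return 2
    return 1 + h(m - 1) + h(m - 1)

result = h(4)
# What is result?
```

h(m) = 1 + 2·h(m-1), h(0)=2. Closed form: (2+1)·2^4 - 1 = 47.

Answer: 47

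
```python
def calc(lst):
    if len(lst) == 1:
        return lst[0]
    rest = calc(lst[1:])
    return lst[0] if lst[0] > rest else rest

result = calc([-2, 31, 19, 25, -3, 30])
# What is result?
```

Recursive max over [-2, 31, 19, 25, -3, 30] = 31

Answer: 31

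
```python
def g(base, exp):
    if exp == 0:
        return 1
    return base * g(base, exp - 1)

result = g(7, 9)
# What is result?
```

g(7, 9) = 7 * 7 * 7 * 7 * 7 * 7 * 7 * 7 * 7 = 40353607

Answer: 40353607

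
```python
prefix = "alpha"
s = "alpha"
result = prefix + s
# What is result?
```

Trace:
`prefix = "alpha"` → prefix = 'alpha'
`s = "alpha"` → s = 'alpha'
`result = prefix + s` → result = 'alphaalpha'
So result = 'alphaalpha'

Answer: 'alphaalpha'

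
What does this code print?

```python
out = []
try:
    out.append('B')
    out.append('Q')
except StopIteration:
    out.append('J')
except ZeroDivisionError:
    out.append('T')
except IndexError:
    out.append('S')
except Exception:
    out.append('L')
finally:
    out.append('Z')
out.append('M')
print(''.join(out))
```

Execution trace: 'B' (try body) → 'Q' (try body, no exception) → 'Z' (finally) → 'M' (after the try/except). Output: BQZM

Answer: BQZM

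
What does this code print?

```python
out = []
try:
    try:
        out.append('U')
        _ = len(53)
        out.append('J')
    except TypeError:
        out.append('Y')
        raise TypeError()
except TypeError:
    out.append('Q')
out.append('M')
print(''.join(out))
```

Execution trace: 'U' (inner try body) → 'Y' (inner except TypeError) → 'Q' (outer except TypeError) → 'M' (after the try/except). Output: UYQM

Answer: UYQM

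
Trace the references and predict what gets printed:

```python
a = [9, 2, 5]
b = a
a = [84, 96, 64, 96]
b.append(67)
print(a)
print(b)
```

Key concept: rebinding vs mutation: a is rebound to a new list, b still points at the original.
Step by step:
`a = [9, 2, 5]` → a = [9, 2, 5]
`b = a` → b = [9, 2, 5] (same object as a)
`a = [84, 96, 64, 96]` → a = [84, 96, 64, 96]
`b.append(67)` → b = [9, 2, 5, 67]
`print(a)` → prints [84, 96, 64, 96]
`print(b)` → prints [9, 2, 5, 67]

Answer:
[84, 96, 64, 96]
[9, 2, 5, 67]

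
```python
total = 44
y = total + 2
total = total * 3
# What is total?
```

Trace:
`total = 44` → total = 44
`y = total + 2` → y = 46
`total = total * 3` → total = 132
So total = 132

Answer: 132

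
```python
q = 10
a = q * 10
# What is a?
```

Trace:
`q = 10` → q = 10
`a = q * 10` → a = 100
So a = 100

Answer: 100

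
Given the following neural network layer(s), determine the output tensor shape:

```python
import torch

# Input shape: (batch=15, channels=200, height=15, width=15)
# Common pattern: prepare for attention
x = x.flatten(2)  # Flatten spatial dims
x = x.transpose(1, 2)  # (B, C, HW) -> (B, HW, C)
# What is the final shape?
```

Input: (15, 200, 15, 15) -> after flatten(2): (15, 200, 225) -> Output: (15, 225, 200)

Answer: (15, 225, 200)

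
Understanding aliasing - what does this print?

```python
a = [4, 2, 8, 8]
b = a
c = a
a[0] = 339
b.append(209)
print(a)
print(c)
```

Key concept: multiple aliases.
Step by step:
`a = [4, 2, 8, 8]` → a = [4, 2, 8, 8]
`b = a` → b = [4, 2, 8, 8] (same object as a)
`c = a` → c = [4, 2, 8, 8] (same object as a, b)
`a[0] = 339` → a = [339, 2, 8, 8] (same object as b, c); b = [339, 2, 8, 8] (same object as a, c); c = [339, 2, 8, 8] (same object as a, b)
`b.append(209)` → a = [339, 2, 8, 8, 209] (same object as b, c); b = [339, 2, 8, 8, 209] (same object as a, c); c = [339, 2, 8, 8, 209] (same object as a, b)
`print(a)` → prints [339, 2, 8, 8, 209]
`print(c)` → prints [339, 2, 8, 8, 209]

Answer:
[339, 2, 8, 8, 209]
[339, 2, 8, 8, 209]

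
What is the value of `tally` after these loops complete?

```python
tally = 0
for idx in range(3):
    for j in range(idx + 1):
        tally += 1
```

Triangle: 1 + 2 + ... + 3
`tally` takes the values: 0 → 1 → 2 → 3 → 4 → 5 → 6

Answer: 6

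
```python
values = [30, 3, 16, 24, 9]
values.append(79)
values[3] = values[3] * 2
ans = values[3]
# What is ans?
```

Trace:
`values = [30, 3, 16, 24, 9]` → values = [30, 3, 16, 24, 9]
`values.append(79)` → values = [30, 3, 16, 24, 9, 79]
`values[3] = values[3] * 2` → values = [30, 3, 16, 48, 9, 79]
`ans = values[3]` → ans = 48
So ans = 48

Answer: 48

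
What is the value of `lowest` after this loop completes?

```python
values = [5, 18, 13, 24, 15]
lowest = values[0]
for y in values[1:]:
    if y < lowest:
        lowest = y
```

Minimum of [5, 18, 13, 24, 15]
`lowest` takes the values: 5

Answer: 5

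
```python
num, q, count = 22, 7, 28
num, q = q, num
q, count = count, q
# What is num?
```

Trace:
`num, q, count = 22, 7, 28` → num = 22; q = 7; count = 28
`num, q = q, num` → num = 7; q = 22
`q, count = count, q` → q = 28; count = 22
So num = 7

Answer: 7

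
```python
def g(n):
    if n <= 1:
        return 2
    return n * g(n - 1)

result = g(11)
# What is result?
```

g(11) = 11 * 10 * 9 * 8 * 7 * 6 * 5 * 4 * 3 * 2 * 2 = 79833600

Answer: 79833600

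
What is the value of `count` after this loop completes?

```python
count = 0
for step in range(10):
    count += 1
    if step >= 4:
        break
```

Loop breaks when step reaches 4, count is 5
`count` takes the values: 0 → 1 → 2 → 3 → 4 → 5

Answer: 5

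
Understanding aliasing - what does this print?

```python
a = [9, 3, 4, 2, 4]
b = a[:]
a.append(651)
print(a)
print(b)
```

Key concept: slice [:] creates copy.
Step by step:
`a = [9, 3, 4, 2, 4]` → a = [9, 3, 4, 2, 4]
`b = a[:]` → b = [9, 3, 4, 2, 4]
`a.append(651)` → a = [9, 3, 4, 2, 4, 651]
`print(a)` → prints [9, 3, 4, 2, 4, 651]
`print(b)` → prints [9, 3, 4, 2, 4]

Answer:
[9, 3, 4, 2, 4, 651]
[9, 3, 4, 2, 4]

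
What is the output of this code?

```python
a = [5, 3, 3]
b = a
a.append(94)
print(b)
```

Key concept: basic list aliasing.
Step by step:
`a = [5, 3, 3]` → a = [5, 3, 3]
`b = a` → b = [5, 3, 3] (same object as a)
`a.append(94)` → a = [5, 3, 3, 94] (same object as b); b = [5, 3, 3, 94] (same object as a)
`print(b)` → prints [5, 3, 3, 94]

Answer: [5, 3, 3, 94]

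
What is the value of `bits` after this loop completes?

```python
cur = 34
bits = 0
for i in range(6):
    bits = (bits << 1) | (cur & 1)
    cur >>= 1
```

Reverse lowest 6 bits of 34
`bits` takes the values: 0 → 1 → 2 → 4 → 8 → 17

Answer: 17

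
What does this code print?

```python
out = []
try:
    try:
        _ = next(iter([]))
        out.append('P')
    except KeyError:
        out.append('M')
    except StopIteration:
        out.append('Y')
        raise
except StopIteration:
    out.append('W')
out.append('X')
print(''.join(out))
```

Execution trace: 'Y' (except StopIteration) → 'W' (outer except StopIteration) → 'X' (after the try/except). Output: YWX

Answer: YWX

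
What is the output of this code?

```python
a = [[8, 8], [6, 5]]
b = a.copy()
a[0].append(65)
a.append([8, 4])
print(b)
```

Key concept: shallow copy with nested lists.
Step by step:
`a = [[8, 8], [6, 5]]` → a = [[8, 8], [6, 5]]
`b = a.copy()` → b = [[8, 8], [6, 5]]
`a[0].append(65)` → a = [[8, 8, 65], [6, 5]]; b = [[8, 8, 65], [6, 5]]
`a.append([8, 4])` → a = [[8, 8, 65], [6, 5], [8, 4]]
`print(b)` → prints [[8, 8, 65], [6, 5]]

Answer: [[8, 8, 65], [6, 5]]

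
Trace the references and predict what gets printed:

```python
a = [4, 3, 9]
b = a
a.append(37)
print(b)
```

Key concept: basic list aliasing.
Step by step:
`a = [4, 3, 9]` → a = [4, 3, 9]
`b = a` → b = [4, 3, 9] (same object as a)
`a.append(37)` → a = [4, 3, 9, 37] (same object as b); b = [4, 3, 9, 37] (same object as a)
`print(b)` → prints [4, 3, 9, 37]

Answer: [4, 3, 9, 37]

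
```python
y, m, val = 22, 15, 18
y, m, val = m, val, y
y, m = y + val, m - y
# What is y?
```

Trace:
`y, m, val = 22, 15, 18` → y = 22; m = 15; val = 18
`y, m, val = m, val, y` → y = 15; m = 18; val = 22
`y, m = y + val, m - y` → y = 37; m = 3
So y = 37

Answer: 37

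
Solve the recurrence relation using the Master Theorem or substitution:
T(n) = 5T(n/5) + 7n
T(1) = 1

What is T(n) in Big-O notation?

By Master Theorem: a=5, b=5, f(n)=7n. Since log_5(5) = 1 and f(n) = Θ(n^1), Case 2 applies. T(n) = O(n log n).

Answer: O(n log n)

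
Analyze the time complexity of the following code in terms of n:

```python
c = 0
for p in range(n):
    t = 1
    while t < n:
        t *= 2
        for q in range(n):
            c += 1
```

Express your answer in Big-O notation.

Each loop level contributes: n × log n × n. Multiplying the contributions gives O(n^2 log n).

Answer: O(n^2 log n)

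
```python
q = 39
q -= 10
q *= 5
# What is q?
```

Trace:
`q = 39` → q = 39
`q -= 10` → q = 29
`q *= 5` → q = 145
So q = 145

Answer: 145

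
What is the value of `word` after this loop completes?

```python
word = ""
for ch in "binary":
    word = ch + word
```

Reverse 'binary'
`word` takes the values: "" → "b" → "ib" → "nib" → "anib" → "ranib" → "yranib"

Answer: "yranib"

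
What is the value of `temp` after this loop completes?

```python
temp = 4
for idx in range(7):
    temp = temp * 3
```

Multiply by 3, 7 times: 4 * 3^7 = 8748
`temp` takes the values: 4 → 12 → 36 → 108 → 324 → 972 → 2916 → 8748

Answer: 8748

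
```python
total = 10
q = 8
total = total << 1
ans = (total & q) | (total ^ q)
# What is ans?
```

Trace:
`total = 10` → total = 10
`q = 8` → q = 8
`total = total << 1` → total = 20
`ans = (total & q) | (total ^ q)` → ans = 28
So ans = 28

Answer: 28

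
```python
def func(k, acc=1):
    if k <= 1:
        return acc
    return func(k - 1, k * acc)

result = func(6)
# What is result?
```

Accumulator trace (n, acc): (6, 1) -> (5, 6) -> (4, 30) -> (3, 120) -> (2, 360) -> (1, 720) -> return 720

Answer: 720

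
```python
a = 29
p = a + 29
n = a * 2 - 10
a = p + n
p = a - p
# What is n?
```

Trace:
`a = 29` → a = 29
`p = a + 29` → p = 58
`n = a * 2 - 10` → n = 48
`a = p + n` → a = 106
`p = a - p` → p = 48
So n = 48

Answer: 48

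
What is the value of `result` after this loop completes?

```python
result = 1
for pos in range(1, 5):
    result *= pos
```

4! = 24
`result` takes the values: 1 → 2 → 6 → 24

Answer: 24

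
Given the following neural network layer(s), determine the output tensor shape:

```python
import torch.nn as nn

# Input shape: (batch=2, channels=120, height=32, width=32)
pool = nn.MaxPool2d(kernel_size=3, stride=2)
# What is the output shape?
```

Input: (2, 120, 32, 32) -> Output: (2, 120, 15, 15)

Answer: (2, 120, 15, 15)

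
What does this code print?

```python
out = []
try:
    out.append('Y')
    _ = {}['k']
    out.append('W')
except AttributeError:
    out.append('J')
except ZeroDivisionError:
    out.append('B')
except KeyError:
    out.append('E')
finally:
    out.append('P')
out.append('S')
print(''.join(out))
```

Execution trace: 'Y' (try body) → 'E' (except KeyError) → 'P' (finally) → 'S' (after the try/except). Output: YEPS

Answer: YEPS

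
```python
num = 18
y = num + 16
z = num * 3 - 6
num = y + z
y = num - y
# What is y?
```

Trace:
`num = 18` → num = 18
`y = num + 16` → y = 34
`z = num * 3 - 6` → z = 48
`num = y + z` → num = 82
`y = num - y` → y = 48
So y = 48

Answer: 48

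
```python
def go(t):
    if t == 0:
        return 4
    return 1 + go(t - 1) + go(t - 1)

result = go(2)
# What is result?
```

go(t) = 1 + 2·go(t-1), go(0)=4. Closed form: (4+1)·2^2 - 1 = 19.

Answer: 19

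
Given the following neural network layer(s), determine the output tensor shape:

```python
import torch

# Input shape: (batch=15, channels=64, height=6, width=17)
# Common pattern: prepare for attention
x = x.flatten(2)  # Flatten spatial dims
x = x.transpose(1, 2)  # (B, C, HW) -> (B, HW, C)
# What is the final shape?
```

Input: (15, 64, 6, 17) -> after flatten(2): (15, 64, 102) -> Output: (15, 102, 64)

Answer: (15, 102, 64)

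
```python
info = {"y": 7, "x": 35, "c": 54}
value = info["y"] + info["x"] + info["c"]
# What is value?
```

Trace:
`info = {"y": 7, "x": 35, "c": 54}` → info = {'y': 7, 'x': 35, 'c': 54}
`value = info["y"] + info["x"] + info["c"]` → value = 96
So value = 96

Answer: 96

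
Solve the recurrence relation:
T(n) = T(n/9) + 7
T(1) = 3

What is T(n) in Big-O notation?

Each step divides n by 9 and adds 7. After log_9(n) steps we reach T(1)=3. So T(n) = 7·log_9(n) + 3 = O(log n).

Answer: O(log n)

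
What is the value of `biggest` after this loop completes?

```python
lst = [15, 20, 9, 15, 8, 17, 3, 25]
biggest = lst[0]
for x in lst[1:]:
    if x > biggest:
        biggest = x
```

Maximum of [15, 20, 9, 15, 8, 17, 3, 25]
`biggest` takes the values: 15 → 20 → 25

Answer: 25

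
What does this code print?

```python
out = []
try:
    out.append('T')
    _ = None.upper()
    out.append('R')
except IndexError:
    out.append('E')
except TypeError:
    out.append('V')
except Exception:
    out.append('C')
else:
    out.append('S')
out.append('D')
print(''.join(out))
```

Execution trace: 'T' (try body) → 'C' (except Exception) → 'D' (after the try/except). Output: TCD

Answer: TCD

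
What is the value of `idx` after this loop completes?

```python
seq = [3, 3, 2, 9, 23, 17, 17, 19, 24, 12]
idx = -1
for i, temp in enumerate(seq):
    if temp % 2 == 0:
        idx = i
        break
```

First even number index in [3, 3, 2, 9, 23, 17, 17, 19, 24, 12]
`idx` takes the values: -1 → 2

Answer: 2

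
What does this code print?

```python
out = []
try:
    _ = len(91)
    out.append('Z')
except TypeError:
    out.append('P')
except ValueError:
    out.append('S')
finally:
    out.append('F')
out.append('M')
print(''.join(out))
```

Execution trace: 'P' (except TypeError) → 'F' (finally) → 'M' (after the try/except). Output: PFM

Answer: PFM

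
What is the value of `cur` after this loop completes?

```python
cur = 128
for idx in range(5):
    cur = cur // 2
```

Halve 5 times: 128 // 2^5 = 4
`cur` takes the values: 128 → 64 → 32 → 16 → 8 → 4

Answer: 4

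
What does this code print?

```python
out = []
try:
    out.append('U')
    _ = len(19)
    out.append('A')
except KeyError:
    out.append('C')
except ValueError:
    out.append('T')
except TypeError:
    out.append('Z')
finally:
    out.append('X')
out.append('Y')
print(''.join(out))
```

Execution trace: 'U' (try body) → 'Z' (except TypeError) → 'X' (finally) → 'Y' (after the try/except). Output: UZXY

Answer: UZXY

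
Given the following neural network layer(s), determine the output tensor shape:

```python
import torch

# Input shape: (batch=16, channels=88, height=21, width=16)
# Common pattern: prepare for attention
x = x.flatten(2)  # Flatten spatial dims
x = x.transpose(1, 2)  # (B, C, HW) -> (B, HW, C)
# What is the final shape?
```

Input: (16, 88, 21, 16) -> after flatten(2): (16, 88, 336) -> Output: (16, 336, 88)

Answer: (16, 336, 88)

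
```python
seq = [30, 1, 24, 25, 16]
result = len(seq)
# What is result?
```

Trace:
`seq = [30, 1, 24, 25, 16]` → seq = [30, 1, 24, 25, 16]
`result = len(seq)` → result = 5
So result = 5

Answer: 5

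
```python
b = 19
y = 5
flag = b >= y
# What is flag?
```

Trace:
`b = 19` → b = 19
`y = 5` → y = 5
`flag = b >= y` → flag = True
So flag = True

Answer: True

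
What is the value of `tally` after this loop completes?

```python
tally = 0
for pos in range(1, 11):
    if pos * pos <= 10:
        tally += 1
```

Count numbers where pos² ≤ 10
`tally` takes the values: 0 → 1 → 2 → 3

Answer: 3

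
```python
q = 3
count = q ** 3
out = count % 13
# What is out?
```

Trace:
`q = 3` → q = 3
`count = q ** 3` → count = 27
`out = count % 13` → out = 1
So out = 1

Answer: 1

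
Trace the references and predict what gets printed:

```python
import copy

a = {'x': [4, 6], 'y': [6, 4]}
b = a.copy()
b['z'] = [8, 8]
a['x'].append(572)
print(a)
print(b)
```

Key concept: shallow copy of dict with mutable values.
Step by step:
`a = {'x': [4, 6], 'y': [6, 4]}` → a = {'x': [4, 6], 'y': [6, 4]}
`b = a.copy()` → b = {'x': [4, 6], 'y': [6, 4]}
`b['z'] = [8, 8]` → b = {'x': [4, 6], 'y': [6, 4], 'z': [8, 8]}
`a['x'].append(572)` → a = {'x': [4, 6, 572], 'y': [6, 4]}; b = {'x': [4, 6, 572], 'y': [6, 4], 'z': [8, 8]}
`print(a)` → prints {'x': [4, 6, 572], 'y': [6, 4]}
`print(b)` → prints {'x': [4, 6, 572], 'y': [6, 4], 'z': [8, 8]}

Answer:
{'x': [4, 6, 572], 'y': [6, 4]}
{'x': [4, 6, 572], 'y': [6, 4], 'z': [8, 8]}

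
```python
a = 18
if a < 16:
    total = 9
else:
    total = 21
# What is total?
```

Trace:
`a = 18` → a = 18
`if a < 16: ...` → a < 16 is False, take else branch → total = 21
So total = 21

Answer: 21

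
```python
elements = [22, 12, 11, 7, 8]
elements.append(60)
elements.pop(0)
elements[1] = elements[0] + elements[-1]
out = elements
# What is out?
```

Trace:
`elements = [22, 12, 11, 7, 8]` → elements = [22, 12, 11, 7, 8]
`elements.append(60)` → elements = [22, 12, 11, 7, 8, 60]
`elements.pop(0)` → elements = [12, 11, 7, 8, 60]
`elements[1] = elements[0] + elements[-1]` → elements = [12, 72, 7, 8, 60]
`out = elements` → out = [12, 72, 7, 8, 60]
So out = [12, 72, 7, 8, 60]

Answer: [12, 72, 7, 8, 60]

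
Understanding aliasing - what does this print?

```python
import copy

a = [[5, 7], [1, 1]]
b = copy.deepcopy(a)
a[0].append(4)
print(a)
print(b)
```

Key concept: deep copy is fully independent.
Step by step:
`a = [[5, 7], [1, 1]]` → a = [[5, 7], [1, 1]]
`b = copy.deepcopy(a)` → b = [[5, 7], [1, 1]]
`a[0].append(4)` → a = [[5, 7, 4], [1, 1]]
`print(a)` → prints [[5, 7, 4], [1, 1]]
`print(b)` → prints [[5, 7], [1, 1]]

Answer:
[[5, 7, 4], [1, 1]]
[[5, 7], [1, 1]]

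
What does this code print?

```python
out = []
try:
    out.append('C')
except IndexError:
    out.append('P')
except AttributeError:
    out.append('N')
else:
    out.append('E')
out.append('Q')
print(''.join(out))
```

Execution trace: 'C' (try body, no exception) → 'E' (else) → 'Q' (after the try/except). Output: CEQ

Answer: CEQ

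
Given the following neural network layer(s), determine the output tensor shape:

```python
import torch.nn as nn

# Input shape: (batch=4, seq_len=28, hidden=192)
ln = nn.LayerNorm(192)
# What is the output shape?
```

Input: (4, 28, 192) -> Output: (4, 28, 192)

Answer: (4, 28, 192)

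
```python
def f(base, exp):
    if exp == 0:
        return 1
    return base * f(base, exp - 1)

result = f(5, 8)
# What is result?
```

f(5, 8) = 5 * 5 * 5 * 5 * 5 * 5 * 5 * 5 = 390625

Answer: 390625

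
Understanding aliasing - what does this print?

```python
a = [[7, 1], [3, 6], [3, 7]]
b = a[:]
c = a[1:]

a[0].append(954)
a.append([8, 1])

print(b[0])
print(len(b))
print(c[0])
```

Key concept: slice with nested mutation.
Step by step:
`a = [[7, 1], [3, 6], [3, 7]]` → a = [[7, 1], [3, 6], [3, 7]]
`b = a[:]` → b = [[7, 1], [3, 6], [3, 7]]
`c = a[1:]` → c = [[3, 6], [3, 7]]
`a[0].append(954)` → a = [[7, 1, 954], [3, 6], [3, 7]]; b = [[7, 1, 954], [3, 6], [3, 7]]
`a.append([8, 1])` → a = [[7, 1, 954], [3, 6], [3, 7], [8, 1]]
`print(b[0])` → prints [7, 1, 954]
`print(len(b))` → prints 3
`print(c[0])` → prints [3, 6]

Answer:
[7, 1, 954]
3
[3, 6]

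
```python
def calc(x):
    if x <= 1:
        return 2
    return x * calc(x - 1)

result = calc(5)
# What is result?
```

calc(5) = 5 * 4 * 3 * 2 * 2 = 240

Answer: 240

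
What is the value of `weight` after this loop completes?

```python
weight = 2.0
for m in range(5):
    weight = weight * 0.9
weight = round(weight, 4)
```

Exponential decay: 2.0 * 0.9^5
`weight` takes the values: 2.0 → 1.8 → 1.62 → 1.458 → 1.3122 → 1.18098 → 1.181

Answer: 1.181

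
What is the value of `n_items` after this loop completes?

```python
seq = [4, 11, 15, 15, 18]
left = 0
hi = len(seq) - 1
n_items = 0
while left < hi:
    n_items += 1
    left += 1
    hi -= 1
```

Iterations until pointers meet (list length 5)
`n_items` takes the values: 0 → 1 → 2

Answer: 2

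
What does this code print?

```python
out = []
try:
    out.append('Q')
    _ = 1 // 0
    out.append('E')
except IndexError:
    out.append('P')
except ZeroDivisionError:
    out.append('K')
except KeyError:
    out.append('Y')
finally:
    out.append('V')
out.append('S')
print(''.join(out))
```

Execution trace: 'Q' (try body) → 'K' (except ZeroDivisionError) → 'V' (finally) → 'S' (after the try/except). Output: QKVS

Answer: QKVS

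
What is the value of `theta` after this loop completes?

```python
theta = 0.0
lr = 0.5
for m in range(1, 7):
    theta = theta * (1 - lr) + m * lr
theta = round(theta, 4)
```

Moving average with lr=0.5
`theta` takes the values: 0.0 → 0.5 → 1.25 → 2.125 → 3.0625 → 4.03125 → 5.015625 → 5.0156

Answer: 5.0156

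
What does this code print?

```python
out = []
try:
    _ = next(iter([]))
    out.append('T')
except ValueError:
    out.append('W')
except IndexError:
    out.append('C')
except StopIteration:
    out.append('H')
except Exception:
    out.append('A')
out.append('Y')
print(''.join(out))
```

Execution trace: 'H' (except StopIteration) → 'Y' (after the try/except). Output: HY

Answer: HY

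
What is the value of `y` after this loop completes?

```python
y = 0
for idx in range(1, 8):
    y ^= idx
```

XOR of 1 to 7
`y` takes the values: 0 → 1 → 3 → 0 → 4 → 1 → 7 → 0

Answer: 0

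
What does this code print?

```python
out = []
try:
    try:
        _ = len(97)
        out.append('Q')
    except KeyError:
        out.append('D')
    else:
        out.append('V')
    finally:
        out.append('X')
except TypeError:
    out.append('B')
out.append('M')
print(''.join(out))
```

Execution trace: 'X' (finally) → 'B' (outer except TypeError) → 'M' (after the try/except). Output: XBM

Answer: XBM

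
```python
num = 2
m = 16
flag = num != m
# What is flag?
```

Trace:
`num = 2` → num = 2
`m = 16` → m = 16
`flag = num != m` → flag = True
So flag = True

Answer: True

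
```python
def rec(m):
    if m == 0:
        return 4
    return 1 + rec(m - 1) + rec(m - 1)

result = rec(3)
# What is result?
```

rec(m) = 1 + 2·rec(m-1), rec(0)=4. Closed form: (4+1)·2^3 - 1 = 39.

Answer: 39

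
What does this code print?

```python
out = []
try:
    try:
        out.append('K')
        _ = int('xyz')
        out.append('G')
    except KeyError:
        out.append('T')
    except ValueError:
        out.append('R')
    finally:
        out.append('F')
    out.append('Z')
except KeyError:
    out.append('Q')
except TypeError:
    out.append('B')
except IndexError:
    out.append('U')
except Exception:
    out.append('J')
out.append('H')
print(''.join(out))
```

Execution trace: 'K' (inner try body) → 'R' (inner except ValueError) → 'F' (inner finally) → 'Z' (try body, no exception) → 'H' (after the try/except). Output: KRFZH

Answer: KRFZH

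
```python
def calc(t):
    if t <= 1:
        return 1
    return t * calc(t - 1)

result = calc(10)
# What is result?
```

calc(10) = 10 * 9 * 8 * 7 * 6 * 5 * 4 * 3 * 2 * 1 = 3628800

Answer: 3628800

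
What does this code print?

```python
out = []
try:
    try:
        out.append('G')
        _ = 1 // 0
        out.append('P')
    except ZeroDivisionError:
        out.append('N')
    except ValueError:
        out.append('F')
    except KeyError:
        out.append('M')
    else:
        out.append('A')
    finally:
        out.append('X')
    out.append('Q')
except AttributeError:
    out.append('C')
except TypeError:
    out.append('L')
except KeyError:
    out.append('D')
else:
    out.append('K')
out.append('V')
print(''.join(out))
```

Execution trace: 'G' (inner try body) → 'N' (inner except ZeroDivisionError) → 'X' (inner finally) → 'Q' (try body, no exception) → 'K' (else) → 'V' (after the try/except). Output: GNXQKV

Answer: GNXQKV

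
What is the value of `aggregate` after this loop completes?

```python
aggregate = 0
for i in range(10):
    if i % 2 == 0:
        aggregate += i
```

Sum of even numbers 0 to 9
`aggregate` takes the values: 0 → 2 → 6 → 12 → 20

Answer: 20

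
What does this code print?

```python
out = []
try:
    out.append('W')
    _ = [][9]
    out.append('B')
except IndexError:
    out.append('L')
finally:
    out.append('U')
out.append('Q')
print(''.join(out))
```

Execution trace: 'W' (try body) → 'L' (except IndexError) → 'U' (finally) → 'Q' (after the try/except). Output: WLUQ

Answer: WLUQ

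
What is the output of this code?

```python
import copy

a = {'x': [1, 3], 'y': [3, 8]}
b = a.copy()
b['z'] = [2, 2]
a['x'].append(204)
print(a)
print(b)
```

Key concept: shallow copy of dict with mutable values.
Step by step:
`a = {'x': [1, 3], 'y': [3, 8]}` → a = {'x': [1, 3], 'y': [3, 8]}
`b = a.copy()` → b = {'x': [1, 3], 'y': [3, 8]}
`b['z'] = [2, 2]` → b = {'x': [1, 3], 'y': [3, 8], 'z': [2, 2]}
`a['x'].append(204)` → a = {'x': [1, 3, 204], 'y': [3, 8]}; b = {'x': [1, 3, 204], 'y': [3, 8], 'z': [2, 2]}
`print(a)` → prints {'x': [1, 3, 204], 'y': [3, 8]}
`print(b)` → prints {'x': [1, 3, 204], 'y': [3, 8], 'z': [2, 2]}

Answer:
{'x': [1, 3, 204], 'y': [3, 8]}
{'x': [1, 3, 204], 'y': [3, 8], 'z': [2, 2]}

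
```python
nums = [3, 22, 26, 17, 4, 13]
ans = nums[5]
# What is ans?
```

Trace:
`nums = [3, 22, 26, 17, 4, 13]` → nums = [3, 22, 26, 17, 4, 13]
`ans = nums[5]` → ans = 13
So ans = 13

Answer: 13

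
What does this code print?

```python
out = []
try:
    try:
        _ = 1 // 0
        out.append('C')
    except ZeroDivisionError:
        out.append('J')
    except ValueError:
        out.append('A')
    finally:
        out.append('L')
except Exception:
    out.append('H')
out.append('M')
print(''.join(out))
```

Execution trace: 'J' (inner except ZeroDivisionError) → 'L' (inner finally) → 'M' (after the try/except). Output: JLM

Answer: JLM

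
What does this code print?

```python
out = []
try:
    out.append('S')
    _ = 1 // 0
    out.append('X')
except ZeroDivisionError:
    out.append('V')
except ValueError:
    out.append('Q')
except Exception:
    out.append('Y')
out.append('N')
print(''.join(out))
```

Execution trace: 'S' (try body) → 'V' (except ZeroDivisionError) → 'N' (after the try/except). Output: SVN

Answer: SVN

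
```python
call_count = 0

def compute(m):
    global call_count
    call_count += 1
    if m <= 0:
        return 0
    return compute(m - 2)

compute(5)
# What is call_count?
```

Linear recursion stepping by 2: 4 calls from m=5 down to ≤0.

Answer: 4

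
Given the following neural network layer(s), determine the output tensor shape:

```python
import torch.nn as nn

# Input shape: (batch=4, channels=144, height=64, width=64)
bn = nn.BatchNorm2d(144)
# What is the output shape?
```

Input: (4, 144, 64, 64) -> Output: (4, 144, 64, 64)

Answer: (4, 144, 64, 64)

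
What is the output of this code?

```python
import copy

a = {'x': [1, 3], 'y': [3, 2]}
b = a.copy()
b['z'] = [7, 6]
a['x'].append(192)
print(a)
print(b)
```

Key concept: shallow copy of dict with mutable values.
Step by step:
`a = {'x': [1, 3], 'y': [3, 2]}` → a = {'x': [1, 3], 'y': [3, 2]}
`b = a.copy()` → b = {'x': [1, 3], 'y': [3, 2]}
`b['z'] = [7, 6]` → b = {'x': [1, 3], 'y': [3, 2], 'z': [7, 6]}
`a['x'].append(192)` → a = {'x': [1, 3, 192], 'y': [3, 2]}; b = {'x': [1, 3, 192], 'y': [3, 2], 'z': [7, 6]}
`print(a)` → prints {'x': [1, 3, 192], 'y': [3, 2]}
`print(b)` → prints {'x': [1, 3, 192], 'y': [3, 2], 'z': [7, 6]}

Answer:
{'x': [1, 3, 192], 'y': [3, 2]}
{'x': [1, 3, 192], 'y': [3, 2], 'z': [7, 6]}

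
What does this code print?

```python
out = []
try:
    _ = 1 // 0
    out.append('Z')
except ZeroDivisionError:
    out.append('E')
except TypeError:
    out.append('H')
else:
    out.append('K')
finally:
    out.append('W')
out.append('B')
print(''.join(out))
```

Execution trace: 'E' (except ZeroDivisionError) → 'W' (finally) → 'B' (after the try/except). Output: EWB

Answer: EWB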